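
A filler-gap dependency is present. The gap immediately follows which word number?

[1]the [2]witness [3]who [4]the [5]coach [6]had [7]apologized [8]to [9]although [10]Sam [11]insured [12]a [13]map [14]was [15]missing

8

The displaced element is "the witness" (word 2).
It functions as the object of the preposition "to" of "apologized", so the gap sits immediately after word 8 ("to").
Base order: The coach had apologized to the witness although Sam insured a map.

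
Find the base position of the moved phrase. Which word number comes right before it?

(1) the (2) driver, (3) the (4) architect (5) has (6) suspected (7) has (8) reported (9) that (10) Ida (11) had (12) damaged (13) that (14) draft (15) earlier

The displaced element is "the driver" (word 2).
It is linked across 1 clause boundary (Ø).
It functions as the subject of "reported", so the gap sits immediately after word 6 ("suspected").
Base order: The architect has suspected that the driver has reported that Ida had damaged that draft earlier.

6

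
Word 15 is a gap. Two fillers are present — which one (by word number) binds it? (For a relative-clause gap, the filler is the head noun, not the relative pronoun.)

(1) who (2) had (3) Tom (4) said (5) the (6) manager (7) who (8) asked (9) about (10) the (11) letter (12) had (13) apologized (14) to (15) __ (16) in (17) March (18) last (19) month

The marked gap is the object of the preposition "to" of "apologized".
Its filler is the fronted wh-phrase "who", at word 1.
(The other dependency links word 6 to a gap after word 7.)

1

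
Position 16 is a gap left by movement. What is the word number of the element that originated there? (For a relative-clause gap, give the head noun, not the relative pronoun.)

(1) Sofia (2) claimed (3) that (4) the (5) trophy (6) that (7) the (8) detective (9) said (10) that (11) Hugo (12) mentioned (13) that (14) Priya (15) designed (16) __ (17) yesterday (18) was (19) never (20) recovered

The gap at 16 is the object of "designed", inside a relative clause.
The relative pronoun is "that" (word 6); it is bound by the head noun immediately before it.
Its filler is the head noun "trophy", at word 5.

5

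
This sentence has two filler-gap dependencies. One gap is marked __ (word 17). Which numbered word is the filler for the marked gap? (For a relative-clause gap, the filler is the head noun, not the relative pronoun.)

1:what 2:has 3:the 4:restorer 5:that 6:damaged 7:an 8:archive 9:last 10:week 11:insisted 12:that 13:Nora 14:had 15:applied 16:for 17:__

The marked gap is the object of the preposition "for" of "applied".
Its filler is the fronted wh-phrase "what", at word 1.
(The other dependency links word 4 to a gap after word 5.)

1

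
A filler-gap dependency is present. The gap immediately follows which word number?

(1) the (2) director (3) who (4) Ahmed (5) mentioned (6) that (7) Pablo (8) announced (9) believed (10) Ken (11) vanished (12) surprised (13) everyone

8

The displaced element is "the director" (word 2).
It is linked across 2 clause boundaries (that → Ø).
It functions as the subject of "believed", so the gap sits immediately after word 8 ("announced").
Base order: Ahmed mentioned that Pablo announced that the director believed Ken vanished.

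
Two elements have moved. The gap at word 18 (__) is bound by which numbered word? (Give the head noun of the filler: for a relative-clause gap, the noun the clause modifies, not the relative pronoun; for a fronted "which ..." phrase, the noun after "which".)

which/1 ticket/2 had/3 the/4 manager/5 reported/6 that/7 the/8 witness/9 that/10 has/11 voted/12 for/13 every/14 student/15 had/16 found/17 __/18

The marked gap is the direct object of "found".
Its filler is the fronted wh-phrase "which ticket", at word 2.
(The other dependency links word 9 to a gap after word 10.)

2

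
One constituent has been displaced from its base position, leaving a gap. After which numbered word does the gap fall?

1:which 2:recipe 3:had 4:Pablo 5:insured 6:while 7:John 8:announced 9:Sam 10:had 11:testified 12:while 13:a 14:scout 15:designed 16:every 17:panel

5

The displaced element is "which recipe" (word 2).
It functions as the direct object of "insured", so the gap sits immediately after word 5 ("insured").
Base order: Pablo had insured which recipe while John announced Sam had testified while a scout designed every panel.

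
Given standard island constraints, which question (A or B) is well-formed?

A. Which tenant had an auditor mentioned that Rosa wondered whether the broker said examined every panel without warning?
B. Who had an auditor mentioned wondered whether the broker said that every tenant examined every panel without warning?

In A, the wh-phrase is extracted from inside a wh-island (introduced by "whether"), which blocks movement.
In B, the extraction path crosses only that-complement boundaries, which are transparent.
So B is grammatical.

B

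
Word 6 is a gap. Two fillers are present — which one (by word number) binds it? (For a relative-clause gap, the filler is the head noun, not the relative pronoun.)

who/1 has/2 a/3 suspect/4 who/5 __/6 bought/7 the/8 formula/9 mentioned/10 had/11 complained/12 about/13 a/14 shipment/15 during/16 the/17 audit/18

4

The marked gap is inside the relative clause, the subject of "bought".
Its filler is the head noun "suspect" (via "who"), at word 4.
(The other dependency links word 1 to a gap after word 10.)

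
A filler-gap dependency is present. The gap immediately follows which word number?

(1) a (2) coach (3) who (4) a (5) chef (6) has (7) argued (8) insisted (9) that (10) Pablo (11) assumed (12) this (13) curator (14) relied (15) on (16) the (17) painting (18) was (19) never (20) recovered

The displaced element is "a coach" (word 2).
It is linked across 1 clause boundary (Ø).
It functions as the subject of "insisted", so the gap sits immediately after word 7 ("argued").
Base order: A chef has argued that a coach insisted that Pablo assumed this curator relied on the painting.

7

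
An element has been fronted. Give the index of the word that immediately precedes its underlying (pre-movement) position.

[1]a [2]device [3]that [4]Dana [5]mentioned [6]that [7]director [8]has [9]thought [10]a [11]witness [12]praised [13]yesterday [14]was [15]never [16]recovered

The displaced element is "a device" (word 2).
It is linked across 2 clause boundaries (Ø → Ø).
It functions as the direct object of "praised", so the gap sits immediately after word 12 ("praised").
Base order: Dana mentioned that director has thought a witness praised a device yesterday.

12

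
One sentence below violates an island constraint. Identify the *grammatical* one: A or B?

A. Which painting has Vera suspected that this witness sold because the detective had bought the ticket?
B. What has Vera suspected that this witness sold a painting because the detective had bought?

In B, the wh-phrase is extracted from inside an adjunct island (introduced by "because"), which blocks movement.
In A, the extraction path crosses only that-complement boundaries, which are transparent.
So A is grammatical.

A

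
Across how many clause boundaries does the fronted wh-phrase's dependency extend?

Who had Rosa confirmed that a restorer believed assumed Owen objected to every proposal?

2

"who" is extracted from the subject of "assumed".
Boundaries crossed, outermost first: [that], [Ø] — 2 in total.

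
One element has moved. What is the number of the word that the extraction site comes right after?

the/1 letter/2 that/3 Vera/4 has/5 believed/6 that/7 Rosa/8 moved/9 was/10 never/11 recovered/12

The displaced element is "the letter" (word 2).
It is linked across 1 clause boundary (that).
It functions as the direct object of "moved", so the gap sits immediately after word 9 ("moved").
Base order: Vera has believed that Rosa moved the letter.

9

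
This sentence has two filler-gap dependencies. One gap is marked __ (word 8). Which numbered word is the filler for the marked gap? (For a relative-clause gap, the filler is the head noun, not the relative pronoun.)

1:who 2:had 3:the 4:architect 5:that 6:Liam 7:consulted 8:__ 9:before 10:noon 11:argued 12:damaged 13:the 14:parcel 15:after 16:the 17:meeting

4

The marked gap is inside the relative clause, the direct object of "consulted".
Its filler is the head noun "architect" (via "that"), at word 4.
(The other dependency links word 1 to a gap after word 11.)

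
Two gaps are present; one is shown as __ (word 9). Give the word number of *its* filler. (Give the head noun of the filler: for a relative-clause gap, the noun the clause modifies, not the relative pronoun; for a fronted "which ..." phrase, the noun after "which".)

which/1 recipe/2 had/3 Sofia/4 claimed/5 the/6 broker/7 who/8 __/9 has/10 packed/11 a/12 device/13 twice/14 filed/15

7

The marked gap is inside the relative clause, the subject of "packed".
Its filler is the head noun "broker" (via "who"), at word 7.
(The other dependency links word 2 to a gap after word 15.)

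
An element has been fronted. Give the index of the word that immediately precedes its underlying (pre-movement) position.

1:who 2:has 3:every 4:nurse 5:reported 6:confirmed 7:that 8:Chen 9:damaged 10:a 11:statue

The displaced element is "who" (word 1).
It is linked across 1 clause boundary (Ø).
It functions as the subject of "confirmed", so the gap sits immediately after word 5 ("reported").
Base order: Every nurse has reported that who confirmed that Chen damaged a statue.

5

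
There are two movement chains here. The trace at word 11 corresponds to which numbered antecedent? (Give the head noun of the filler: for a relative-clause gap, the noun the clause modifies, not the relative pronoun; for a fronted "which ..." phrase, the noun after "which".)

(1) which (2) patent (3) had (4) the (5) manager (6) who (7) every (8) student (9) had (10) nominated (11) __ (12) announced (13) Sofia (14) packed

5

The marked gap is inside the relative clause, the direct object of "nominated".
Its filler is the head noun "manager" (via "who"), at word 5.
(The other dependency links word 2 to a gap after word 14.)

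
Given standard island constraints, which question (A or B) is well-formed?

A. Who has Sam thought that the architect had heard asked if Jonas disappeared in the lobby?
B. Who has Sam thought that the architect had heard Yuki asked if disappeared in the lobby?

A

In B, the wh-phrase is extracted from inside a wh-island (introduced by "if"), which blocks movement.
In A, the extraction path crosses only that-complement boundaries, which are transparent.
So A is grammatical.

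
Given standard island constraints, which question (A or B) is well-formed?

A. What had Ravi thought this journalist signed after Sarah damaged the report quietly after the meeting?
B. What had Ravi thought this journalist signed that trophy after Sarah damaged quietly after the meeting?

A

In B, the wh-phrase is extracted from inside an adjunct island (introduced by "after"), which blocks movement.
In A, the extraction path crosses only that-complement boundaries, which are transparent.
So A is grammatical.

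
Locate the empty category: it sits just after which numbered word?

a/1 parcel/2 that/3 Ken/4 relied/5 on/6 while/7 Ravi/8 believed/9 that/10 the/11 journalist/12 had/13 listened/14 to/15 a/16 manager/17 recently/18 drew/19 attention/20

The displaced element is "a parcel" (word 2).
It functions as the object of the preposition "on" of "relied", so the gap sits immediately after word 6 ("on").
Base order: Ken relied on a parcel while Ravi believed that the journalist had listened to a manager recently.

6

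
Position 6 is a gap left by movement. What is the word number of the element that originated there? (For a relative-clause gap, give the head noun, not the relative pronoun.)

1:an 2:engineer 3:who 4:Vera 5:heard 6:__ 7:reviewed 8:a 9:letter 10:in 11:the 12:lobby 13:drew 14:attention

2

The gap at 6 is the subject of "reviewed", inside a relative clause.
The relative pronoun is "who" (word 3); it is bound by the head noun immediately before it.
Its filler is the head noun "engineer", at word 2.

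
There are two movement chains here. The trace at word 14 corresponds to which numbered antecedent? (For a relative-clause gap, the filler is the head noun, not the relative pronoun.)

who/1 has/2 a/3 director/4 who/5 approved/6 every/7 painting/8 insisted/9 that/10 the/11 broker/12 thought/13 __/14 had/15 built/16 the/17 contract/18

The marked gap is the subject of "built".
Its filler is the fronted wh-phrase "who", at word 1.
(The other dependency links word 4 to a gap after word 5.)

1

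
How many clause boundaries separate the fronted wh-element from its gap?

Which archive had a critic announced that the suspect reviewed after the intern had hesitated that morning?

"which archive" is extracted from the object of "reviewed".
Boundaries crossed, outermost first: [that] — 1 in total.

1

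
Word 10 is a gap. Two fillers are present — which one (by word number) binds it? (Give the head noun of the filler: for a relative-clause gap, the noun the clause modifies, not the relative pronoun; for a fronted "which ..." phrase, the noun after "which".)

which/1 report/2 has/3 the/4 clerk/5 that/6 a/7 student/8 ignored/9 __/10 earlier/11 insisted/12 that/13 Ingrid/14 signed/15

The marked gap is inside the relative clause, the direct object of "ignored".
Its filler is the head noun "clerk" (via "that"), at word 5.
(The other dependency links word 2 to a gap after word 15.)

5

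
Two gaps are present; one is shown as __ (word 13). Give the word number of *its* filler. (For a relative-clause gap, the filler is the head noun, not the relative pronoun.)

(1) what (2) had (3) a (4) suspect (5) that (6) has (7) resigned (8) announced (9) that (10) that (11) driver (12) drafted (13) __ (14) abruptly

The marked gap is the direct object of "drafted".
Its filler is the fronted wh-phrase "what", at word 1.
(The other dependency links word 4 to a gap after word 5.)

1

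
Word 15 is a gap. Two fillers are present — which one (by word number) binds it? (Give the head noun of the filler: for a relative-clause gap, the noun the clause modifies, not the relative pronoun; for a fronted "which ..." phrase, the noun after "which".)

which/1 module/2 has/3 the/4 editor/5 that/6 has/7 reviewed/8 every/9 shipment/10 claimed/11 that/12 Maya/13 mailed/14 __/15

The marked gap is the direct object of "mailed".
Its filler is the fronted wh-phrase "which module", at word 2.
(The other dependency links word 5 to a gap after word 6.)

2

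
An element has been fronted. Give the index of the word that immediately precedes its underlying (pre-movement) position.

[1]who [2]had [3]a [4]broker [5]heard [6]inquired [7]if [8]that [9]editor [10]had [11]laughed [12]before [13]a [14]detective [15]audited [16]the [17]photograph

The displaced element is "who" (word 1).
It is linked across 1 clause boundary (Ø).
It functions as the subject of "inquired", so the gap sits immediately after word 5 ("heard").
Base order: A broker had heard who inquired if that editor had laughed before a detective audited the photograph.

5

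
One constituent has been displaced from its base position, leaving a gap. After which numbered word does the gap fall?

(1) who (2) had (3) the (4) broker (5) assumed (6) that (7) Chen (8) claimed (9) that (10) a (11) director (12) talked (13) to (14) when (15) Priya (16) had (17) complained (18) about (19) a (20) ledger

13

The displaced element is "who" (word 1).
It is linked across 2 clause boundaries (that → that).
It functions as the object of the preposition "to" of "talked", so the gap sits immediately after word 13 ("to").
Base order: The broker had assumed that Chen claimed that a director talked to who when Priya had complained about a ledger.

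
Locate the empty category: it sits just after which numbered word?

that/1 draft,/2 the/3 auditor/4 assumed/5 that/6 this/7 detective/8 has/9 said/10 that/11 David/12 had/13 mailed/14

14

The displaced element is "that draft" (word 2).
It is linked across 2 clause boundaries (that → that).
It functions as the direct object of "mailed", so the gap sits immediately after word 14 ("mailed").
Base order: The auditor assumed that this detective has said that David had mailed that draft.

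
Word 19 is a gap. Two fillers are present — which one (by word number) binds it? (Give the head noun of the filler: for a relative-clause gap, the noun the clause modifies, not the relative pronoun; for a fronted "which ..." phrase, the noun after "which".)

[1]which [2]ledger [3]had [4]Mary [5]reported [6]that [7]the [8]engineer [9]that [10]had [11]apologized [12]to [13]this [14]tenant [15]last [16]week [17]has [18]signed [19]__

2

The marked gap is the direct object of "signed".
Its filler is the fronted wh-phrase "which ledger", at word 2.
(The other dependency links word 8 to a gap after word 9.)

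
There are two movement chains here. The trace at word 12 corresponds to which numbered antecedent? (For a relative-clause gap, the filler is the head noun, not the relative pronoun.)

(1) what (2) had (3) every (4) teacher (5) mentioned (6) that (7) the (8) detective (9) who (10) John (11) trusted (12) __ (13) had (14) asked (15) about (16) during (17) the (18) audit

The marked gap is inside the relative clause, the direct object of "trusted".
Its filler is the head noun "detective" (via "who"), at word 8.
(The other dependency links word 1 to a gap after word 15.)

8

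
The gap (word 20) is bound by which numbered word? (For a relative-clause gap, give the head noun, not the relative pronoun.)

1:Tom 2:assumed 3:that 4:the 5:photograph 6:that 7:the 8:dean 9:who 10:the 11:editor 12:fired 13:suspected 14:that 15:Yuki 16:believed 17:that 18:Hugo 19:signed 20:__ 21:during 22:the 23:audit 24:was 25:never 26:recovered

5

The gap at 20 is the object of "signed", inside a relative clause.
The relative pronoun is "that" (word 6); it is bound by the head noun immediately before it.
Its filler is the head noun "photograph", at word 5.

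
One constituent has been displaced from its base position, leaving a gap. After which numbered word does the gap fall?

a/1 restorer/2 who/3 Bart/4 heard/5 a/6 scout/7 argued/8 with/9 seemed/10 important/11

9

The displaced element is "a restorer" (word 2).
It is linked across 1 clause boundary (Ø).
It functions as the object of the preposition "with" of "argued", so the gap sits immediately after word 9 ("with").
Base order: Bart heard a scout argued with a restorer.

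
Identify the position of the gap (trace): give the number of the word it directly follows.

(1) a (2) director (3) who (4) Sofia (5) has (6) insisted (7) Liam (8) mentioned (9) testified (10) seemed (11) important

8

The displaced element is "a director" (word 2).
It is linked across 2 clause boundaries (Ø → Ø).
It functions as the subject of "testified", so the gap sits immediately after word 8 ("mentioned").
Base order: Sofia has insisted Liam mentioned that a director testified.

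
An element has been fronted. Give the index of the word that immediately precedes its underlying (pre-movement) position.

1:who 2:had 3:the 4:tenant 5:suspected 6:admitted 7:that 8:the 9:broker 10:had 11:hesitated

5

The displaced element is "who" (word 1).
It is linked across 1 clause boundary (Ø).
It functions as the subject of "admitted", so the gap sits immediately after word 5 ("suspected").
Base order: The tenant had suspected that who admitted that the broker had hesitated.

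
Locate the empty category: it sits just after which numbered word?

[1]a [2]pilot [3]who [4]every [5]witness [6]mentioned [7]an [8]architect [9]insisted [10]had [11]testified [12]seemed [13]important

The displaced element is "a pilot" (word 2).
It is linked across 2 clause boundaries (Ø → Ø).
It functions as the subject of "testified", so the gap sits immediately after word 9 ("insisted").
Base order: Every witness mentioned an architect insisted that a pilot had testified.

9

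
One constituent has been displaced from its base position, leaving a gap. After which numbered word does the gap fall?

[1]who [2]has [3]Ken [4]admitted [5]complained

4

The displaced element is "who" (word 1).
It is linked across 1 clause boundary (Ø).
It functions as the subject of "complained", so the gap sits immediately after word 4 ("admitted").
Base order: Ken has admitted that who complained.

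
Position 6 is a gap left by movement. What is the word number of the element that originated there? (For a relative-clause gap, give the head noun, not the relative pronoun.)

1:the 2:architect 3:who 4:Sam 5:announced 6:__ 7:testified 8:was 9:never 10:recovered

The gap at 6 is the subject of "testified", inside a relative clause.
The relative pronoun is "who" (word 3); it is bound by the head noun immediately before it.
Its filler is the head noun "architect", at word 2.

2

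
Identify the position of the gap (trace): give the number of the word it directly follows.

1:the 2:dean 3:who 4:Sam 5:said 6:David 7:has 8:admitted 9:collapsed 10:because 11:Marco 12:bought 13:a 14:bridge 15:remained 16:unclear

8

The displaced element is "the dean" (word 2).
It is linked across 2 clause boundaries (Ø → Ø).
It functions as the subject of "collapsed", so the gap sits immediately after word 8 ("admitted").
Base order: Sam said David has admitted that the dean collapsed because Marco bought a bridge.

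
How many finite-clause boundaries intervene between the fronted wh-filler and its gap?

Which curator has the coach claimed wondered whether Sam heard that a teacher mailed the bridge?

"which curator" is extracted from the subject of "wondered".
Boundaries crossed, outermost first: [Ø] — 1 in total.

1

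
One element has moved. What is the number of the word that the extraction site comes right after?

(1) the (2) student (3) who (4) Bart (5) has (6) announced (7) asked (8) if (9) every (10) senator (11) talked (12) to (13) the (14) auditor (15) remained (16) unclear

The displaced element is "the student" (word 2).
It is linked across 1 clause boundary (Ø).
It functions as the subject of "asked", so the gap sits immediately after word 6 ("announced").
Base order: Bart has announced that the student asked if every senator talked to the auditor.

6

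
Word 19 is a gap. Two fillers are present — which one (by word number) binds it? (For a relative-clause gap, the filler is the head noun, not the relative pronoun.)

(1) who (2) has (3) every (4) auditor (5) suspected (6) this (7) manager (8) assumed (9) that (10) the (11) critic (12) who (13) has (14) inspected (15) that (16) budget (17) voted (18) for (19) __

The marked gap is the object of the preposition "for" of "voted".
Its filler is the fronted wh-phrase "who", at word 1.
(The other dependency links word 11 to a gap after word 12.)

1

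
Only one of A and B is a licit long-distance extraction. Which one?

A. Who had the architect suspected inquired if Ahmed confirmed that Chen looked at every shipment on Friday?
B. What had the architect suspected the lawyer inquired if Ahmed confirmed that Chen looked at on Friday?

In B, the wh-phrase is extracted from inside a wh-island (introduced by "if"), which blocks movement.
In A, the extraction path crosses only that-complement boundaries, which are transparent.
So A is grammatical.

A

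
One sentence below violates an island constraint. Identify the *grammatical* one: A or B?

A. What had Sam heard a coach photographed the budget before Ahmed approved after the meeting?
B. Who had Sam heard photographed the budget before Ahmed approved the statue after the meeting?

B

In A, the wh-phrase is extracted from inside an adjunct island (introduced by "before"), which blocks movement.
In B, the extraction path crosses only that-complement boundaries, which are transparent.
So B is grammatical.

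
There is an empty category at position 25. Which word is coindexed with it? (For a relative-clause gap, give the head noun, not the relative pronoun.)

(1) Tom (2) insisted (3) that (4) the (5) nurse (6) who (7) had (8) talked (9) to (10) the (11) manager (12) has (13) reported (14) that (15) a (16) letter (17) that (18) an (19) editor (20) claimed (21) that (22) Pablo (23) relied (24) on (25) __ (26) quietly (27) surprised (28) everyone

16

The gap at 25 is the prepositional object of "relied", inside a relative clause.
The relative pronoun is "that" (word 17); it is bound by the head noun immediately before it.
Its filler is the head noun "letter", at word 16.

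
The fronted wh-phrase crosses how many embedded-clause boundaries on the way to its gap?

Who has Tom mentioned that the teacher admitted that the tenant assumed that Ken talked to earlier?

3

"who" is extracted from the PP object of "talked".
Boundaries crossed, outermost first: [that], [that], [that] — 3 in total.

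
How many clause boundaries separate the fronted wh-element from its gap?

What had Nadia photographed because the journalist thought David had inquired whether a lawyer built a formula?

"what" originates inside the matrix clause — no clause boundary is crossed.

0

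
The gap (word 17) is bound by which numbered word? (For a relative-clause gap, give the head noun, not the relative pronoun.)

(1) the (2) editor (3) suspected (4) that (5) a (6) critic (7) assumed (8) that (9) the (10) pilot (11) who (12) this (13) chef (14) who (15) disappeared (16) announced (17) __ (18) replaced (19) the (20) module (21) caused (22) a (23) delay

10

The gap at 17 is the subject of "replaced", inside a relative clause.
The relative pronoun is "who" (word 11); it is bound by the head noun immediately before it.
Its filler is the head noun "pilot", at word 10.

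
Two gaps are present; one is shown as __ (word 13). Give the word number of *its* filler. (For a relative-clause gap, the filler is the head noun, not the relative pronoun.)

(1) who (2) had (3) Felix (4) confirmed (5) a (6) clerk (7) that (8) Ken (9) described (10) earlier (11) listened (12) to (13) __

The marked gap is the object of the preposition "to" of "listened".
Its filler is the fronted wh-phrase "who", at word 1.
(The other dependency links word 6 to a gap after word 9.)

1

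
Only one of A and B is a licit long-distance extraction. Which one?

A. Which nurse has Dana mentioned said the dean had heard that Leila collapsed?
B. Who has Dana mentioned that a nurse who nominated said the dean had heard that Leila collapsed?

A

In B, the wh-phrase is extracted from inside a complex-NP island (relative clause) (introduced by "who"), which blocks movement.
In A, the extraction path crosses only that-complement boundaries, which are transparent.
So A is grammatical.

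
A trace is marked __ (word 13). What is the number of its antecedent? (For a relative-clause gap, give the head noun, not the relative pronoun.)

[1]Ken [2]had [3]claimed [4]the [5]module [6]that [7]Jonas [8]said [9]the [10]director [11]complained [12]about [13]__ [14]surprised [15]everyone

The gap at 13 is the prepositional object of "complained", inside a relative clause.
The relative pronoun is "that" (word 6); it is bound by the head noun immediately before it.
Its filler is the head noun "module", at word 5.

5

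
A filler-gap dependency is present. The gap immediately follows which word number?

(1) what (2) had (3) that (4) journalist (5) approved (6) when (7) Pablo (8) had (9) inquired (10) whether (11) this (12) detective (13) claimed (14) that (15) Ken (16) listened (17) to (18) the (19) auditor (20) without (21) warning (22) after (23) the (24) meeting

5

The displaced element is "what" (word 1).
It functions as the direct object of "approved", so the gap sits immediately after word 5 ("approved").
Base order: That journalist had approved what when Pablo had inquired whether this detective claimed that Ken listened to the auditor without warning after the meeting.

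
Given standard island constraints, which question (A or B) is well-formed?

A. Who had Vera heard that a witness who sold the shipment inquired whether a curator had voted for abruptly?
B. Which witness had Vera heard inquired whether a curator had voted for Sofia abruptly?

B

In A, the wh-phrase is extracted from inside a wh-island (introduced by "whether"), which blocks movement.
In B, the extraction path crosses only that-complement boundaries, which are transparent.
So B is grammatical.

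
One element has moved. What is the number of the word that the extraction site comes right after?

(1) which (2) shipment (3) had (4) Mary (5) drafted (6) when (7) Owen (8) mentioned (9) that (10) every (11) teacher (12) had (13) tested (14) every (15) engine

The displaced element is "which shipment" (word 2).
It functions as the direct object of "drafted", so the gap sits immediately after word 5 ("drafted").
Base order: Mary had drafted which shipment when Owen mentioned that every teacher had tested every engine.

5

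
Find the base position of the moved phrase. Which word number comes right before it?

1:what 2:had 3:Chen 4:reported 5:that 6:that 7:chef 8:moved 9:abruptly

8

The displaced element is "what" (word 1).
It is linked across 1 clause boundary (that).
It functions as the direct object of "moved", so the gap sits immediately after word 8 ("moved").
Base order: Chen had reported that that chef moved what abruptly.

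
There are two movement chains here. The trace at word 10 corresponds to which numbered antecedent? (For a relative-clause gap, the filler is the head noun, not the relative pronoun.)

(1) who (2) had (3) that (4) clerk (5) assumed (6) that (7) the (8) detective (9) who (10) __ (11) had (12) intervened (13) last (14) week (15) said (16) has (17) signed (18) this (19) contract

8

The marked gap is inside the relative clause, the subject of "intervened".
Its filler is the head noun "detective" (via "who"), at word 8.
(The other dependency links word 1 to a gap after word 15.)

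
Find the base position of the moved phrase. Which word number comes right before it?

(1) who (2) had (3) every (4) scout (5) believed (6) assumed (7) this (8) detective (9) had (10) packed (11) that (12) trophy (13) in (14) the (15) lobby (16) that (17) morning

The displaced element is "who" (word 1).
It is linked across 1 clause boundary (Ø).
It functions as the subject of "assumed", so the gap sits immediately after word 5 ("believed").
Base order: Every scout had believed that who assumed this detective had packed that trophy in the lobby that morning.

5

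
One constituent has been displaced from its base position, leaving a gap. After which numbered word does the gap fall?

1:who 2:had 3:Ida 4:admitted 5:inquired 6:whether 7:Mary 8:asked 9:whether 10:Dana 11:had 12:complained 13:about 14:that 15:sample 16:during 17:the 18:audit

The displaced element is "who" (word 1).
It is linked across 1 clause boundary (Ø).
It functions as the subject of "inquired", so the gap sits immediately after word 4 ("admitted").
Base order: Ida had admitted who inquired whether Mary asked whether Dana had complained about that sample during the audit.

4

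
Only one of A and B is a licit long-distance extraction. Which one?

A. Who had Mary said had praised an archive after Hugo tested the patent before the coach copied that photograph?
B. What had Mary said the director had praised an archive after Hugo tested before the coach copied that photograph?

In B, the wh-phrase is extracted from inside an adjunct island (introduced by "after"), which blocks movement.
In A, the extraction path crosses only that-complement boundaries, which are transparent.
So A is grammatical.

A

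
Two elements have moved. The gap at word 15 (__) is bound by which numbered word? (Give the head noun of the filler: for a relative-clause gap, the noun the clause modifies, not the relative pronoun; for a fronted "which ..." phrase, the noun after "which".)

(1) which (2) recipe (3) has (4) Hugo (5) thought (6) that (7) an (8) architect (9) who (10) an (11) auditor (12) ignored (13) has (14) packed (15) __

The marked gap is the direct object of "packed".
Its filler is the fronted wh-phrase "which recipe", at word 2.
(The other dependency links word 8 to a gap after word 12.)

2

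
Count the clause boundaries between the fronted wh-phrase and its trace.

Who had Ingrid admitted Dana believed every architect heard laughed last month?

"who" is extracted from the subject of "laughed".
Boundaries crossed, outermost first: [Ø], [Ø], [Ø] — 3 in total.

3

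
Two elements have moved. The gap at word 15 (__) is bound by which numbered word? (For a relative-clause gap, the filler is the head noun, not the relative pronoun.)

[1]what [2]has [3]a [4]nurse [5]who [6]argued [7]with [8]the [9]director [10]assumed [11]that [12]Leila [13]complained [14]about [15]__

The marked gap is the object of the preposition "about" of "complained".
Its filler is the fronted wh-phrase "what", at word 1.
(The other dependency links word 4 to a gap after word 5.)

1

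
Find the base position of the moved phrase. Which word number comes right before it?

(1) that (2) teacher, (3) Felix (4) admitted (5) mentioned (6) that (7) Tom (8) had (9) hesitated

The displaced element is "that teacher" (word 2).
It is linked across 1 clause boundary (Ø).
It functions as the subject of "mentioned", so the gap sits immediately after word 4 ("admitted").
Base order: Felix admitted that teacher mentioned that Tom had hesitated.

4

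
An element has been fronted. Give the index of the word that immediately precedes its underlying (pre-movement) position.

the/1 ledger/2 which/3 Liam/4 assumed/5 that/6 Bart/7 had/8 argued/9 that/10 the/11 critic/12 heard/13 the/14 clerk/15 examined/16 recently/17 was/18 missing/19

The displaced element is "the ledger" (word 2).
It is linked across 3 clause boundaries (that → that → Ø).
It functions as the direct object of "examined", so the gap sits immediately after word 16 ("examined").
Base order: Liam assumed that Bart had argued that the critic heard the clerk examined the ledger recently.

16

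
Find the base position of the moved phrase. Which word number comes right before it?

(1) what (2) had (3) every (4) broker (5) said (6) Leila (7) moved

The displaced element is "what" (word 1).
It is linked across 1 clause boundary (Ø).
It functions as the direct object of "moved", so the gap sits immediately after word 7 ("moved").
Base order: Every broker had said Leila moved what.

7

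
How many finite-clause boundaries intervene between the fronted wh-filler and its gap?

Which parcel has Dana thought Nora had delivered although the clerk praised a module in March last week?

"which parcel" is extracted from the object of "delivered".
Boundaries crossed, outermost first: [Ø] — 1 in total.

1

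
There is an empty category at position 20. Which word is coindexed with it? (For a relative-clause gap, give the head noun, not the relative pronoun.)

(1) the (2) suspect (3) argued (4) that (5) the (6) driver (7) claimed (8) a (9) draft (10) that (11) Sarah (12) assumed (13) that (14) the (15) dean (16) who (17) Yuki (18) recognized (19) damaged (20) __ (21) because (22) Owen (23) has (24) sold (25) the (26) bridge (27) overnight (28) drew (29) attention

The gap at 20 is the object of "damaged", inside a relative clause.
The relative pronoun is "that" (word 10); it is bound by the head noun immediately before it.
Its filler is the head noun "draft", at word 9.

9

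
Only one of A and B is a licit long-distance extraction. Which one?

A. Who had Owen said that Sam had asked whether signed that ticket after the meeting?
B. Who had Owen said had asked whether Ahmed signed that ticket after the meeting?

In A, the wh-phrase is extracted from inside a wh-island (introduced by "whether"), which blocks movement.
In B, the extraction path crosses only that-complement boundaries, which are transparent.
So B is grammatical.

B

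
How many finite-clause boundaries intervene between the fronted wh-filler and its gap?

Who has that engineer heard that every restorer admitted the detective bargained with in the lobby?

"who" is extracted from the PP object of "bargained".
Boundaries crossed, outermost first: [that], [Ø] — 2 in total.

2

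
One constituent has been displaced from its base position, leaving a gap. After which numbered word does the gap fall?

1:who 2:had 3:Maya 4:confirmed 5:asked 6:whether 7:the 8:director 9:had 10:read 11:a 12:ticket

4

The displaced element is "who" (word 1).
It is linked across 1 clause boundary (Ø).
It functions as the subject of "asked", so the gap sits immediately after word 4 ("confirmed").
Base order: Maya had confirmed that who asked whether the director had read a ticket.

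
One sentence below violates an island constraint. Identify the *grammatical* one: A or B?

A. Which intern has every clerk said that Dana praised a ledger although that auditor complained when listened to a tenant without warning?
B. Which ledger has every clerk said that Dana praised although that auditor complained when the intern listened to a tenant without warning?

B

In A, the wh-phrase is extracted from inside an adjunct island (introduced by "although"), which blocks movement.
In B, the extraction path crosses only that-complement boundaries, which are transparent.
So B is grammatical.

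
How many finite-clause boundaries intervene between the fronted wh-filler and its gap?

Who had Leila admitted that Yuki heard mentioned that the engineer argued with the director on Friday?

"who" is extracted from the subject of "mentioned".
Boundaries crossed, outermost first: [that], [Ø] — 2 in total.

2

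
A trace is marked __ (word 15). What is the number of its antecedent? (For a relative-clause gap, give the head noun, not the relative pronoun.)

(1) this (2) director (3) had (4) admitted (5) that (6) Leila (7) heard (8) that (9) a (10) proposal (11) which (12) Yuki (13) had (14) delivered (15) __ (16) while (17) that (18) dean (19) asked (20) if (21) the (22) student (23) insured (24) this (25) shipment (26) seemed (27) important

The gap at 15 is the object of "delivered", inside a relative clause.
The relative pronoun is "which" (word 11); it is bound by the head noun immediately before it.
Its filler is the head noun "proposal", at word 10.

10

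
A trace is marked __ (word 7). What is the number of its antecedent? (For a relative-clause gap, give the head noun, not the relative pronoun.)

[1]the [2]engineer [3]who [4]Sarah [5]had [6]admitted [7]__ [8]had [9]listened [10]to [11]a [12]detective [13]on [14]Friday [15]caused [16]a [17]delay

The gap at 7 is the subject of "listened", inside a relative clause.
The relative pronoun is "who" (word 3); it is bound by the head noun immediately before it.
Its filler is the head noun "engineer", at word 2.

2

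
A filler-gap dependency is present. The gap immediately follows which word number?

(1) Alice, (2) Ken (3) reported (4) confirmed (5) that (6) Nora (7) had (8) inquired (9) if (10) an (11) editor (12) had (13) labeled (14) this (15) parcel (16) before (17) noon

The displaced element is "Alice" (word 1).
It is linked across 1 clause boundary (Ø).
It functions as the subject of "confirmed", so the gap sits immediately after word 3 ("reported").
Base order: Ken reported Alice confirmed that Nora had inquired if an editor had labeled this parcel before noon.

3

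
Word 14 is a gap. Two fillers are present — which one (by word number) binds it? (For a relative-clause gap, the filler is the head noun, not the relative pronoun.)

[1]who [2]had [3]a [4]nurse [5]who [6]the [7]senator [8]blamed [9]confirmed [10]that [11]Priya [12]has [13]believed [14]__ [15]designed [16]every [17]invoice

1

The marked gap is the subject of "designed".
Its filler is the fronted wh-phrase "who", at word 1.
(The other dependency links word 4 to a gap after word 8.)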